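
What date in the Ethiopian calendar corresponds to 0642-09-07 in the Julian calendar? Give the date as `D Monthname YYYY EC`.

Both dates share Julian Day Number 1955798; in the Ethiopian calendar that is 10 Meskerem 635 EC.

10 Meskerem 635 EC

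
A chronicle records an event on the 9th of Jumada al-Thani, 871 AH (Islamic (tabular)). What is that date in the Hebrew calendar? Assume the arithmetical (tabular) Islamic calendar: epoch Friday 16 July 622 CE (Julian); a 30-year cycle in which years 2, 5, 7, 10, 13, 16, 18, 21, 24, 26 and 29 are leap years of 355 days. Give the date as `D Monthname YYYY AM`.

10 Shevat 5227 AM

The source date corresponds to 25 January 1467 in the proleptic Gregorian calendar (JDN 2256895).
That day falls on 10 Shevat 5227 AM in the Hebrew calendar.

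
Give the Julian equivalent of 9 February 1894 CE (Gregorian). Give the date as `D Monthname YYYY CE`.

28 January 1894 CE

The Julian–Gregorian offset here is 12 days (Julian trailing).
9 February 1894 Gregorian − 12 days → 28 January 1894 Julian.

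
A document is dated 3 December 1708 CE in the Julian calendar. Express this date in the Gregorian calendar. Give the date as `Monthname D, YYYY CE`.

The Julian–Gregorian offset here is 11 days (Julian trailing).
3 December 1708 Julian + 11 days → 14 December 1708 Gregorian.

December 14, 1708 CE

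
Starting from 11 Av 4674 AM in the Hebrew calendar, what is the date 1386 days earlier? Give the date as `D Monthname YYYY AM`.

The starting date is JDN 2055114; 2055114 − 1386 = 2053728.
JDN 2053728 corresponds to 13 Cheshvan 4671 AM.

13 Cheshvan 4671 AM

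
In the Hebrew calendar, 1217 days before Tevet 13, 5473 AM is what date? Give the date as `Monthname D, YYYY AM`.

Tishrei 8, 5470 AM

The starting date is JDN 2346731; 2346731 − 1217 = 2345514.
JDN 2345514 corresponds to Tishrei 8, 5470 AM.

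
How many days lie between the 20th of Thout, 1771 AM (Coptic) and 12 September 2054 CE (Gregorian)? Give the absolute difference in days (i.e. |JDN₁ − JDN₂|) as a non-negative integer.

18

JDN of the first date = 2471541.
JDN of the second date = 2471523.
|2471523 − 2471541| = 18.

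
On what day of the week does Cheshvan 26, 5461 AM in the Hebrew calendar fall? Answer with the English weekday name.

Monday

In the Gregorian calendar this is 8 November 1700 (JDN 2342284).
2342284 ≡ 0 (mod 7); counting from Monday = 0 gives Monday.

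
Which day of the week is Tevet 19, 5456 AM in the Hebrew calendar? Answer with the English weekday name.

Sunday

Equivalently 25 December 1695 Gregorian, JDN 2340505.
JDN 2340505 mod 7 = 6, and JDN 0 was a Monday, so this is a Sunday.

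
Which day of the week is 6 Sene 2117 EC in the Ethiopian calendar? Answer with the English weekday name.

In the Gregorian calendar this is 14 June 2125 (JDN 2497365).
Since JDN mod 7 = 3 (0 = Monday), the day is Thursday.

Thursday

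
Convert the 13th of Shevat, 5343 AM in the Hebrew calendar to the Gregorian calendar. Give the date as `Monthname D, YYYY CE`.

Julian Day Number of the source date = 2299274.
Converting JDN 2299274 to the Gregorian calendar gives 5 February 1583 CE.

February 5, 1583 CE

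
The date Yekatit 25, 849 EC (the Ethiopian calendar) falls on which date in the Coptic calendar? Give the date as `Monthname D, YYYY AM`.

Julian Day Number of the source date = 2034127.
Converting JDN 2034127 to the Coptic calendar gives 25 Meshir 573 AM.

Meshir 25, 573 AM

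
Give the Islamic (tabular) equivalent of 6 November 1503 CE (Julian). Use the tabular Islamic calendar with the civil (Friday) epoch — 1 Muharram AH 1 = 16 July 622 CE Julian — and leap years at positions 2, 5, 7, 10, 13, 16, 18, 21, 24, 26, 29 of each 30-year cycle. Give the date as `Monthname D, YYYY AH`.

Jumada al-Awwal 16, 909 AH

The source date corresponds to 16 November 1503 in the proleptic Gregorian calendar (JDN 2270338).
That day falls on 16 Jumada al-Awwal 909 AH in the tabular Islamic calendar.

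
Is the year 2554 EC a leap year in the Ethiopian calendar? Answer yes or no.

2554 mod 4 = 2; in the Ethiopian calendar a year is leap when year mod 4 = 3, so it is a common year.

no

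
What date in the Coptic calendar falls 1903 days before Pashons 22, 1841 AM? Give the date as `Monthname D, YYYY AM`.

Paremhat 5, 1836 AM

JDN of Pashons 22, 1841 AM = 2497351.
2497351 − 1903 = 2495448.
JDN 2495448 in the Coptic calendar is Paremhat 5, 1836 AM.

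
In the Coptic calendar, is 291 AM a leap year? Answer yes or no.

291 mod 4 = 3; in the Coptic calendar a year is leap when year mod 4 = 3, so it is a leap year.

yes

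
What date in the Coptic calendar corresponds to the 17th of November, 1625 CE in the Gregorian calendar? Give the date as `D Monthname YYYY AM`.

11 Hathor 1342 AM

Both dates share Julian Day Number 2314900; in the Coptic calendar that is 11 Hathor 1342 AM.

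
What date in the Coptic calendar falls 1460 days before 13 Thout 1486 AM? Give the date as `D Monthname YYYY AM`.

14 Thout 1482 AM

JDN of 13 Thout 1486 AM = 2367438.
2367438 − 1460 = 2365978.
JDN 2365978 in the Coptic calendar is 14 Thout 1482 AM.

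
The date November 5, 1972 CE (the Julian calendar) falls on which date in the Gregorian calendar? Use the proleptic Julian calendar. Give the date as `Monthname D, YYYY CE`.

November 18, 1972 CE

For dates in this range the Gregorian date is 13 days ahead of the Julian.
5 November 1972 Julian + 13 days → 18 November 1972 Gregorian.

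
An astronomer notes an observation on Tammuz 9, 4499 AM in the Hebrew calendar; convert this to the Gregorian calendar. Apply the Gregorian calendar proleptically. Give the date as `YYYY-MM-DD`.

Both dates share Julian Day Number 1991148; in the Gregorian calendar that is 24 June 739 CE.

0739-06-24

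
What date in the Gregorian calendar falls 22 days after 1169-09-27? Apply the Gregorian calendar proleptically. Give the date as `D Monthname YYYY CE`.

The starting date is JDN 2148298; 2148298 + 22 = 2148320.
JDN 2148320 corresponds to 19 October 1169 CE.

19 October 1169 CE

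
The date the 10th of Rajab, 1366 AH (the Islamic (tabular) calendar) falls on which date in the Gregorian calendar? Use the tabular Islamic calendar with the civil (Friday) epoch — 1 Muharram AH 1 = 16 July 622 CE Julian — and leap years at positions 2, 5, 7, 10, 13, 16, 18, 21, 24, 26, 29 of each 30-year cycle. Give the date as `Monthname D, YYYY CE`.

May 30, 1947 CE

Both dates share Julian Day Number 2432336; in the Gregorian calendar that is 30 May 1947 CE.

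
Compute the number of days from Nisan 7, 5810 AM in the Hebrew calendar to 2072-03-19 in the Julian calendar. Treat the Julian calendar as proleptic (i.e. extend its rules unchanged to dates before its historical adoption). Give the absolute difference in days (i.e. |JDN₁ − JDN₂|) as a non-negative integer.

8038

JDN of the first date = 2469896.
JDN of the second date = 2477934.
|2477934 − 2469896| = 8038.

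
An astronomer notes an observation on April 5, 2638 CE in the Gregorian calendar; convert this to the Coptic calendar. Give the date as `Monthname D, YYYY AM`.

Paremhat 22, 2354 AM

Julian Day Number of the source date = 2684664.
Converting JDN 2684664 to the Coptic calendar gives 22 Paremhat 2354 AM.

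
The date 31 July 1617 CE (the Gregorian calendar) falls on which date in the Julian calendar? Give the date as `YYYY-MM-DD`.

1617-07-21

For dates in this range the Gregorian date is 10 days ahead of the Julian.
31 July 1617 Gregorian − 10 days → 21 July 1617 Julian.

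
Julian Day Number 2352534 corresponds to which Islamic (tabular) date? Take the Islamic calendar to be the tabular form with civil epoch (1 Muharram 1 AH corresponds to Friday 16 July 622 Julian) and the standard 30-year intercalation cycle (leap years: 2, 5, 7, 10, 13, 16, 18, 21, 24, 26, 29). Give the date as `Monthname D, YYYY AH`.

Rabi' al-Thani 28, 1141 AH

The Gregorian equivalent of JDN 2352534 is 1 December 1728.
In the tabular Islamic calendar that day is Rabi' al-Thani 28, 1141 AH.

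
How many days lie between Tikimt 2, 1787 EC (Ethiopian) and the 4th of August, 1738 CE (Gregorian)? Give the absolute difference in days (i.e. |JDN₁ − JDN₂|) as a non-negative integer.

JDN of the first date = 2376588.
JDN of the second date = 2356067.
|2356067 − 2376588| = 20521.

20521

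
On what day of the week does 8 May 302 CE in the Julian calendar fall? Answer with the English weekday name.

In the proleptic Gregorian calendar this is 9 May 302 (JDN 1831491).
Since JDN mod 7 = 4 (0 = Monday), the day is Friday.

Friday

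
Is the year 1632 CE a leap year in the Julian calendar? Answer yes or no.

yes

1632 mod 4 = 0, so it is a leap year in the Julian calendar.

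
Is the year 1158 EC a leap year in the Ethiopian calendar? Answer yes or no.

1158 mod 4 = 2; in the Ethiopian calendar a year is leap when year mod 4 = 3, so it is a common year.

no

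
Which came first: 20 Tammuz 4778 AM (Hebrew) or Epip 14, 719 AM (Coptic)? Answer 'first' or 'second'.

Converting both to JDN: 2093069 vs 2087592; the smaller is the second.

second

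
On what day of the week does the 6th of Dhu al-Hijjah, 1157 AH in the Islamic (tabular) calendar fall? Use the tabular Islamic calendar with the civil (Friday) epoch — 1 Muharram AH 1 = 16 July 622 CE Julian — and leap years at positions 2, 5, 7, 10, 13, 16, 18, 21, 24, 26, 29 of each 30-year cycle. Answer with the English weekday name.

This is JDN 2358418 (10 January 1745 Gregorian).
JDN 2358418 mod 7 = 6, and JDN 0 was a Monday, so this is a Sunday.

Sunday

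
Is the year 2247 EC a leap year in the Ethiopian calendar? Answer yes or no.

2247 mod 4 = 3; in the Ethiopian calendar a year is leap when year mod 4 = 3, so it is a leap year.

yes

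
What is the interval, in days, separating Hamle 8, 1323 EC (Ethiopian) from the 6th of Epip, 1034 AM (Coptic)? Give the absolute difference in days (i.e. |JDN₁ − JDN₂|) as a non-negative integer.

4750

JDN of the first date = 2207388.
JDN of the second date = 2202638.
|2202638 − 2207388| = 4750.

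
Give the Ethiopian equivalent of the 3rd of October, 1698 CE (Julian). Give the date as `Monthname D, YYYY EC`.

Tikimt 6, 1691 EC

Both dates share Julian Day Number 2341528; in the Ethiopian calendar that is 6 Tikimt 1691 EC.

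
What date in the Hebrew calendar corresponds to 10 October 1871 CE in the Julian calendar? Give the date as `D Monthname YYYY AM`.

Julian Day Number of the source date = 2404723.
Converting JDN 2404723 to the Hebrew calendar gives 7 Cheshvan 5632 AM.

7 Cheshvan 5632 AM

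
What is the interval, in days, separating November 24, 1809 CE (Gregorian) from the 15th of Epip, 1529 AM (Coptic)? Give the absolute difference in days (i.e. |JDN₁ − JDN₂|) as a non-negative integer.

1335

JDN of the first date = 2382111.
JDN of the second date = 2383446.
|2383446 − 2382111| = 1335.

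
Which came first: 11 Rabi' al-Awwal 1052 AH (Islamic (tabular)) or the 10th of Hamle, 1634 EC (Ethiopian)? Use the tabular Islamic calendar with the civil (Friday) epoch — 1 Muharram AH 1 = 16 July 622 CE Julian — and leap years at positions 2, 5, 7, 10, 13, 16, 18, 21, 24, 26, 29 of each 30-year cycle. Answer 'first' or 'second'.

First date → JDN 2320948; second date → JDN 2320983.
JDN 2320948 < JDN 2320983, so the first date is earlier.

first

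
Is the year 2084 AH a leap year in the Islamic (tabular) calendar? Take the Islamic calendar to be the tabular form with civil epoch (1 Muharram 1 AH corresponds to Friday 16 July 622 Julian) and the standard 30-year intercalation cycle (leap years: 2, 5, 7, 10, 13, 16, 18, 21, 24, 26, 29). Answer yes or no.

Year 2084 AH is year 14 of its 30-year cycle; leap positions are 2, 5, 7, 10, 13, 16, 18, 21, 24, 26, 29, so it is a common year (354 days).

no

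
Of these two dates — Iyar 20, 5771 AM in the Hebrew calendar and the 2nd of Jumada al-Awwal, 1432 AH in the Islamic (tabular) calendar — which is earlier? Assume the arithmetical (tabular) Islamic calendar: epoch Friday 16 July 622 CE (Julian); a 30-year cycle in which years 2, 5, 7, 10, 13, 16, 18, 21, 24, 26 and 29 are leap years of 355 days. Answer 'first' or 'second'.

Converting both to JDN: 2455706 vs 2455658; the smaller is the second.

second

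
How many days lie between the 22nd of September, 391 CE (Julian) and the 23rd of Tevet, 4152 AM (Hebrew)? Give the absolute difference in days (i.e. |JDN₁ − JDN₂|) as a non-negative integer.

First date → JDN 1864135; second date → JDN 1864240.
The interval is |1864135 − 1864240| = 105 days.

105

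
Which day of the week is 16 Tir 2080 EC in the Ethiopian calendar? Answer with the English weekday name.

Sunday

In the Gregorian calendar this is 25 January 2088 (JDN 2483711).
2483711 ≡ 6 (mod 7); counting from Monday = 0 gives Sunday.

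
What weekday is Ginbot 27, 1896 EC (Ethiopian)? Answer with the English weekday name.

Saturday

In the Gregorian calendar this is 4 June 1904 (JDN 2416636).
2416636 ≡ 5 (mod 7); counting from Monday = 0 gives Saturday.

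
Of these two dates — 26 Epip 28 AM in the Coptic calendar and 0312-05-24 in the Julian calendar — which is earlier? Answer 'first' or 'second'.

second

First date → JDN 1835217; second date → JDN 1835160.
JDN 1835160 < JDN 1835217, so the second date is earlier.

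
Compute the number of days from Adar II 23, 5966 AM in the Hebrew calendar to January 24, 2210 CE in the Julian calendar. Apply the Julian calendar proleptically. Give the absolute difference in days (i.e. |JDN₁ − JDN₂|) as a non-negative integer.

1407

First date → JDN 2526877; second date → JDN 2528284.
The interval is |2526877 − 2528284| = 1407 days.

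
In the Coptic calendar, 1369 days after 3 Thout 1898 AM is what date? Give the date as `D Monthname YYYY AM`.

JDN of 3 Thout 1898 AM = 2517911.
2517911 + 1369 = 2519280.
JDN 2519280 in the Coptic calendar is 6 Paoni 1901 AM.

6 Paoni 1901 AM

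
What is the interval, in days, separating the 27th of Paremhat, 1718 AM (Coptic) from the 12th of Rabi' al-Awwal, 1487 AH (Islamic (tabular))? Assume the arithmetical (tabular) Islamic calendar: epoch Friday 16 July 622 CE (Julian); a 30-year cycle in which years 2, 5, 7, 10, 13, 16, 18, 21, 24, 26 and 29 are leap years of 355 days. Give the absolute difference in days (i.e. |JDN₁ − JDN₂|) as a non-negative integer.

22729

First date → JDN 2452370; second date → JDN 2475099.
The interval is |2452370 − 2475099| = 22729 days.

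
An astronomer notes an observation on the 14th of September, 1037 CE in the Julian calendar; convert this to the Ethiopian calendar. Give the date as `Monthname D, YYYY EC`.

Meskerem 17, 1030 EC

The source date corresponds to 20 September 1037 in the proleptic Gregorian calendar (JDN 2100079).
That day falls on 17 Meskerem 1030 EC in the Ethiopian calendar.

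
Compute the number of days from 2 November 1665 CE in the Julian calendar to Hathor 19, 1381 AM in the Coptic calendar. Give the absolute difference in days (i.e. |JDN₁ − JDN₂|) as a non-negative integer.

352

JDN of the first date = 2329505.
JDN of the second date = 2329153.
|2329153 − 2329505| = 352.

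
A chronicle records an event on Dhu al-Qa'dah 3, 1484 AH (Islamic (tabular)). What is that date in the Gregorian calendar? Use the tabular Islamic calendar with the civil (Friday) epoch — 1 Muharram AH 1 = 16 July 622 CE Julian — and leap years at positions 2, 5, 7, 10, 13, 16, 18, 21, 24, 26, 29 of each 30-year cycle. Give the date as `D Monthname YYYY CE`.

14 March 2062 CE

Julian Day Number of the source date = 2474263.
Converting JDN 2474263 to the Gregorian calendar gives 14 March 2062 CE.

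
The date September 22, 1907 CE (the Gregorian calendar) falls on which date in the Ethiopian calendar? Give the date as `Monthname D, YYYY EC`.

Julian Day Number of the source date = 2417841.
Converting JDN 2417841 to the Ethiopian calendar gives 11 Meskerem 1900 EC.

Meskerem 11, 1900 EC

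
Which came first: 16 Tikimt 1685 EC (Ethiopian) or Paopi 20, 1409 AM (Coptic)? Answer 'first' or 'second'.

first

Converting both to JDN: 2339347 vs 2339351; the smaller is the first.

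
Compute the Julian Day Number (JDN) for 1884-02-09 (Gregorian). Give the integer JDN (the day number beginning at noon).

JDN 2400001 is 17 November 1858 CE (Gregorian), MJD 0; the target day is +9215 days from there, so JDN = 2409216.

2409216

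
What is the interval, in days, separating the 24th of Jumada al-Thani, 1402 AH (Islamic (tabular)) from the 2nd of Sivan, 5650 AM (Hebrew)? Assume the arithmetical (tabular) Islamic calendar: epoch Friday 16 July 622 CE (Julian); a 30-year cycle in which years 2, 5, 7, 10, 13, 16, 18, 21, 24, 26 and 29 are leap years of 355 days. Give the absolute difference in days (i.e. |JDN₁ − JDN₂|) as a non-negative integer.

JDN of the first date = 2445079.
JDN of the second date = 2411509.
|2411509 − 2445079| = 33570.

33570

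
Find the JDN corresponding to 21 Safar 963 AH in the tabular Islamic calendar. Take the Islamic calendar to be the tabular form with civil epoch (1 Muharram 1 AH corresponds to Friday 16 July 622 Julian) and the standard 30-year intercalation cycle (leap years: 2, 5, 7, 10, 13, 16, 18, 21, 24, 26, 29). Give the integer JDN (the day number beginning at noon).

2289391

Equivalently 15 January 1556 (proleptic Gregorian).
JDN 2299161 is 15 October 1582 CE (Gregorian); the target day is −9770 days from there, so JDN = 2289391.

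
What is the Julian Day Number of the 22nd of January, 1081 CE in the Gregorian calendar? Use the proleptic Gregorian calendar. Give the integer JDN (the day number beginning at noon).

JDN 2451545 is 1 January 2000 CE (Gregorian); the target day is −335636 days from there, so JDN = 2115909.

2115909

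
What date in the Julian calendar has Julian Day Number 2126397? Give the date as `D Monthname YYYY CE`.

JDN 2126397 is 11 October 1109 in the proleptic Gregorian calendar.
In the Julian calendar that day is 4 October 1109 CE.

4 October 1109 CE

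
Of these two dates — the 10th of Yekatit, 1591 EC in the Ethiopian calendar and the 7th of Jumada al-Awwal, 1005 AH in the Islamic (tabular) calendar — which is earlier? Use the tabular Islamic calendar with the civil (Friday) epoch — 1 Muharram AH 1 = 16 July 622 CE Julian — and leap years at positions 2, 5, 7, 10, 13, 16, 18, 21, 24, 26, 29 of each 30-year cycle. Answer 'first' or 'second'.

second

First date → JDN 2305127; second date → JDN 2304348.
JDN 2304348 < JDN 2305127, so the second date is earlier.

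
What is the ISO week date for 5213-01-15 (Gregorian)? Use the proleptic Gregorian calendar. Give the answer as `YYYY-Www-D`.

5213-W03-2

The weekday is Tuesday (ISO weekday 2).
That Tuesday belongs to ISO week 3 of ISO year 5213.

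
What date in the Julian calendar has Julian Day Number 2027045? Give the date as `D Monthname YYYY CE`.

The proleptic Gregorian equivalent of JDN 2027045 is 4 October 837.
In the Julian calendar that day is 30 September 837 CE.

30 September 837 CE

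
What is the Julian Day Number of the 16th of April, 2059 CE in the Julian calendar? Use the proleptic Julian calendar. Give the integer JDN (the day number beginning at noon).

In the Gregorian calendar the same day is 29 April 2059.
JDN 2299161 is 15 October 1582 CE (Gregorian); the target day is +174052 days from there, so JDN = 2473213.

2473213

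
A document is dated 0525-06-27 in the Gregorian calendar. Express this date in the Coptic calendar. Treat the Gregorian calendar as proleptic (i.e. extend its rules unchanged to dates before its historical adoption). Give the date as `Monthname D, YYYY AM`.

Epip 1, 241 AM

Both dates share Julian Day Number 1912990; in the Coptic calendar that is 1 Epip 241 AM.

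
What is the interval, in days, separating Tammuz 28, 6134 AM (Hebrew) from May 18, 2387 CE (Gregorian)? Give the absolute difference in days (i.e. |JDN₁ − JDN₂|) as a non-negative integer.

First date → JDN 2588336; second date → JDN 2593031.
The interval is |2588336 − 2593031| = 4695 days.

4695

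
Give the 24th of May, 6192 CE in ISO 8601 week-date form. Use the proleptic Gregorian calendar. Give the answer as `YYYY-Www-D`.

6192-W21-4

The weekday is Thursday (ISO weekday 4).
That Thursday belongs to ISO week 21 of ISO year 6192.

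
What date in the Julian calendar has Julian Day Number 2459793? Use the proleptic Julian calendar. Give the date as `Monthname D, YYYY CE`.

The Gregorian equivalent of JDN 2459793 is 1 August 2022.
In the Julian calendar that day is July 19, 2022 CE.

July 19, 2022 CE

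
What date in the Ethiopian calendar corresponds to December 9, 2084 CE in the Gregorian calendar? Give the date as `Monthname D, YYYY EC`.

Both dates share Julian Day Number 2482569; in the Ethiopian calendar that is 30 Hidar 2077 EC.

Hidar 30, 2077 EC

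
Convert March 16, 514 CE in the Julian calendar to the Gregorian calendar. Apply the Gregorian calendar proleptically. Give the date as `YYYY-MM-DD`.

For dates in this range the Gregorian date is 2 days ahead of the Julian.
16 March 514 Julian + 2 days → 18 March 514 Gregorian.

0514-03-18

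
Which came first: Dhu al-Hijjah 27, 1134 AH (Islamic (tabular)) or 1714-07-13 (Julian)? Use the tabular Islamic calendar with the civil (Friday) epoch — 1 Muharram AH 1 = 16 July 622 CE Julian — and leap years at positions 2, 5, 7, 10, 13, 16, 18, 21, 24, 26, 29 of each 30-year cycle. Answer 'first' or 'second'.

second

Converting both to JDN: 2350288 vs 2347290; the smaller is the second.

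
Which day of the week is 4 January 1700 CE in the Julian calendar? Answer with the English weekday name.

In the Gregorian calendar this is 14 January 1700 (JDN 2341986).
2341986 ≡ 3 (mod 7); counting from Monday = 0 gives Thursday.

Thursday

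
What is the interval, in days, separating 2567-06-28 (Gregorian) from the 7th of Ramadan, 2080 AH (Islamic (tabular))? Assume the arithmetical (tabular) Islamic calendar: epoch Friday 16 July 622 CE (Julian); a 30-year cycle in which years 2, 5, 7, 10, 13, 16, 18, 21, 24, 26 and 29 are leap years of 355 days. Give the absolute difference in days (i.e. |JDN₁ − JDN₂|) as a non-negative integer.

26594

First date → JDN 2658816; second date → JDN 2685410.
The interval is |2658816 − 2685410| = 26594 days.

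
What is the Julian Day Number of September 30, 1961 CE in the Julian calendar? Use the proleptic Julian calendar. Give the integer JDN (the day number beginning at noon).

2437586

Equivalently 13 October 1961 (Gregorian).
JDN 2451545 is 1 January 2000 CE (Gregorian); the target day is −13959 days from there, so JDN = 2437586.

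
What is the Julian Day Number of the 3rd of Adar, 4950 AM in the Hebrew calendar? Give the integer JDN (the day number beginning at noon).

Equivalently 18 February 1190 (proleptic Gregorian).
JDN 2451545 is 1 January 2000 CE (Gregorian); the target day is −295798 days from there, so JDN = 2155747.

2155747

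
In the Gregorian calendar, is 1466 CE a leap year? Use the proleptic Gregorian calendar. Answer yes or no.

1466 is not divisible by 4, so it is a common year.

no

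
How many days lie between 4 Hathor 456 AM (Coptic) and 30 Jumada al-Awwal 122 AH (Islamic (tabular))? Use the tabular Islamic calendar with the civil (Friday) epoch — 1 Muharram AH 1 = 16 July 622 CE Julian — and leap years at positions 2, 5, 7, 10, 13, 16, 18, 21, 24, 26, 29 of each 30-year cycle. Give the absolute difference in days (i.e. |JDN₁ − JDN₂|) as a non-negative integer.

JDN of the first date = 1991282.
JDN of the second date = 1991465.
|1991465 − 1991282| = 183.

183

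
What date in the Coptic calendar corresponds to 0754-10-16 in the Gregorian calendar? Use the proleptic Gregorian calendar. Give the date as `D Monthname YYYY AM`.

15 Paopi 471 AM

Julian Day Number of the source date = 1996741.
Converting JDN 1996741 to the Coptic calendar gives 15 Paopi 471 AM.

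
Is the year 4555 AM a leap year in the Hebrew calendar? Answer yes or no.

yes

Hebrew year 4555 is year 14 of its 19-year Metonic cycle; leap years are at positions 3, 6, 8, 11, 14, 17, 19, so it is a leap year (13 months).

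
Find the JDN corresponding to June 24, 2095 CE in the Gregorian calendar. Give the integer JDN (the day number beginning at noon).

JDN 2451545 is 1 January 2000 CE (Gregorian); the target day is +34873 days from there, so JDN = 2486418.

2486418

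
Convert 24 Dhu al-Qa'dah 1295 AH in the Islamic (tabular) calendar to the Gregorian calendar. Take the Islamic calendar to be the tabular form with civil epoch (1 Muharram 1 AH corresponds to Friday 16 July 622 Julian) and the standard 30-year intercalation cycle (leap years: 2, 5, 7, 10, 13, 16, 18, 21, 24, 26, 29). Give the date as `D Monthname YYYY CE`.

Both dates share Julian Day Number 2407308; in the Gregorian calendar that is 19 November 1878 CE.

19 November 1878 CE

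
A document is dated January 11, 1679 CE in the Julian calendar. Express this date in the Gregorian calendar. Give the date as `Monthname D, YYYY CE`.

The Julian–Gregorian offset here is 10 days (Julian trailing).
11 January 1679 Julian + 10 days → 21 January 1679 Gregorian.

January 21, 1679 CE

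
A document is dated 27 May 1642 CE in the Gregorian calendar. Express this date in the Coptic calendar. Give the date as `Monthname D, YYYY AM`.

Both dates share Julian Day Number 2320935; in the Coptic calendar that is 22 Pashons 1358 AM.

Pashons 22, 1358 AM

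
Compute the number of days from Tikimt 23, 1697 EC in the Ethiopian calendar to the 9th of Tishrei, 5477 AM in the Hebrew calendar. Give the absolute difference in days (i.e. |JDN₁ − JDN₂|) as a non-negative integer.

First date → JDN 2343737; second date → JDN 2348084.
The interval is |2343737 − 2348084| = 4347 days.

4347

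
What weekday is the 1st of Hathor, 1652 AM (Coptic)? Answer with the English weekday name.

This is JDN 2428118 (11 November 1935 Gregorian).
Since JDN mod 7 = 0 (0 = Monday), the day is Monday.

Monday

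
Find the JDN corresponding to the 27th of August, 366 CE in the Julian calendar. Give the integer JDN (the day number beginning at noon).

In the proleptic Gregorian calendar the same day is 28 August 366.
JDN 2299161 is 15 October 1582 CE (Gregorian); the target day is −444183 days from there, so JDN = 1854978.

1854978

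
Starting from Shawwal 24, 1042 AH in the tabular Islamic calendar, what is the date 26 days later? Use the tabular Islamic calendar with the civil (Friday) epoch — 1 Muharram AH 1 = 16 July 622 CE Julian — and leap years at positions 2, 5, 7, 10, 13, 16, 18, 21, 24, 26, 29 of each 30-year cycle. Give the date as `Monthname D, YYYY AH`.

Dhu al-Qa'dah 21, 1042 AH

The starting date is JDN 2317625; 2317625 + 26 = 2317651.
JDN 2317651 corresponds to Dhu al-Qa'dah 21, 1042 AH.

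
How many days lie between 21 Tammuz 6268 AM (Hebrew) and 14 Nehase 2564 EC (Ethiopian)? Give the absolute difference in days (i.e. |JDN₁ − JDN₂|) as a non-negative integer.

23410

JDN of the first date = 2637290.
JDN of the second date = 2660700.
|2660700 − 2637290| = 23410.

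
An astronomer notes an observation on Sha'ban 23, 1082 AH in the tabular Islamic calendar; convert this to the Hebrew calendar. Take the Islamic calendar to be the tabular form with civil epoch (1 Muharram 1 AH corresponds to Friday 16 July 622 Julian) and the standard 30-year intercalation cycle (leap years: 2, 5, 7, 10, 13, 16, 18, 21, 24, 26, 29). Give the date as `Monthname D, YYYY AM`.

Tevet 24, 5432 AM

The source date corresponds to 25 December 1671 in the Gregorian calendar (JDN 2331739).
That day falls on 24 Tevet 5432 AM in the Hebrew calendar.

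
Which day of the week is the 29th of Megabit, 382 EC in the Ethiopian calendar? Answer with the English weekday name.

Monday

In the proleptic Gregorian calendar this is 26 March 390 (JDN 1863589).
1863589 ≡ 0 (mod 7); counting from Monday = 0 gives Monday.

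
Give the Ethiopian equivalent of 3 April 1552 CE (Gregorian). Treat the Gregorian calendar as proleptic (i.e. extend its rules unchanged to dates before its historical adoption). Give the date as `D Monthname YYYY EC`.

28 Megabit 1544 EC

Both dates share Julian Day Number 2288009; in the Ethiopian calendar that is 28 Megabit 1544 EC.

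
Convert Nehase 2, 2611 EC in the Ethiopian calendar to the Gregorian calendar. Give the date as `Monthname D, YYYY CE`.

Both dates share Julian Day Number 2677854; in the Gregorian calendar that is 13 August 2619 CE.

August 13, 2619 CE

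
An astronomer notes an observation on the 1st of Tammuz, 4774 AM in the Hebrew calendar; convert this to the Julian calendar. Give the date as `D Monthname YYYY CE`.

1 June 1014 CE

Both dates share Julian Day Number 2091573; in the Julian calendar that is 1 June 1014 CE.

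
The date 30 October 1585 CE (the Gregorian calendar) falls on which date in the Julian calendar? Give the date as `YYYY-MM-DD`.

For dates in this range the Gregorian date is 10 days ahead of the Julian.
30 October 1585 Gregorian − 10 days → 20 October 1585 Julian.

1585-10-20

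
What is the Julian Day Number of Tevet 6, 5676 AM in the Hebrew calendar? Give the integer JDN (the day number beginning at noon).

In the Gregorian calendar the same day is 13 December 1915.
JDN 2451545 is 1 January 2000 CE (Gregorian); the target day is −30700 days from there, so JDN = 2420845.

2420845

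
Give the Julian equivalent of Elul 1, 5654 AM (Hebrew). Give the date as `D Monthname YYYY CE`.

21 August 1894 CE

Both dates share Julian Day Number 2413074; in the Julian calendar that is 21 August 1894 CE.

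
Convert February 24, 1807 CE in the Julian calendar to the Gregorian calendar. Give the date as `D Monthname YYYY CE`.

8 March 1807 CE

At this point the Julian calendar is 12 days behind the Gregorian.
24 February 1807 Julian + 12 days → 8 March 1807 Gregorian.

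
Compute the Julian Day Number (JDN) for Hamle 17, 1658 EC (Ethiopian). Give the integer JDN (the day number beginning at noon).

Equivalently 21 July 1666 (Gregorian).
JDN 2299161 is 15 October 1582 CE (Gregorian); the target day is +30595 days from there, so JDN = 2329756.

2329756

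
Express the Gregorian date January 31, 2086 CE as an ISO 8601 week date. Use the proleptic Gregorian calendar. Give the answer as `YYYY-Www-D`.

2086-W05-4

The weekday is Thursday (ISO weekday 4).
That Thursday belongs to ISO week 5 of ISO year 2086.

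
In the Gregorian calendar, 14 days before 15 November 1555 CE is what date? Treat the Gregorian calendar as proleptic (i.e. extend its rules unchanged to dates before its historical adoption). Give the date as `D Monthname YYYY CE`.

1 November 1555 CE

Counting 14 days back from JDN 2289330 reaches JDN 2289316, which is 1 November 1555 CE.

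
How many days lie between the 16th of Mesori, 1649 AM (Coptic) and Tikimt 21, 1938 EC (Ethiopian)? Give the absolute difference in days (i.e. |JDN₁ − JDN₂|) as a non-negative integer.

JDN of the first date = 2427307.
JDN of the second date = 2431760.
|2431760 − 2427307| = 4453.

4453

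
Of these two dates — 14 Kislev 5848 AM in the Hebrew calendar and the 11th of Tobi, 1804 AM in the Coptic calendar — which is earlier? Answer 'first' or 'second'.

first

Converting both to JDN: 2483664 vs 2483706; the smaller is the first.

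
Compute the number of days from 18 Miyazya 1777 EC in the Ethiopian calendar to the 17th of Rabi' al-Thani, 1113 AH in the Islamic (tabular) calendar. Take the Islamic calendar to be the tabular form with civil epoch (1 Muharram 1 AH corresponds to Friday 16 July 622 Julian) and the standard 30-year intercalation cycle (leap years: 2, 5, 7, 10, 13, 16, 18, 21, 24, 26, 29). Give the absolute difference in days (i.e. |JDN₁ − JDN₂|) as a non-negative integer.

First date → JDN 2373132; second date → JDN 2342601.
The interval is |2373132 − 2342601| = 30531 days.

30531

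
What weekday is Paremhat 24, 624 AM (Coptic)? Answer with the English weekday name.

In the proleptic Gregorian calendar this is 25 March 908 (JDN 2052784).
JDN 2052784 mod 7 = 6, and JDN 0 was a Monday, so this is a Sunday.

Sunday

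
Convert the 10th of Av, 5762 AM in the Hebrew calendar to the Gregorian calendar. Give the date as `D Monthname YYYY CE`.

Julian Day Number of the source date = 2452475.
Converting JDN 2452475 to the Gregorian calendar gives 19 July 2002 CE.

19 July 2002 CE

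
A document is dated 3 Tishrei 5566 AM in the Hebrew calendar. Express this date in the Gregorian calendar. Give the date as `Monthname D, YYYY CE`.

Julian Day Number of the source date = 2380591.
Converting JDN 2380591 to the Gregorian calendar gives 26 September 1805 CE.

September 26, 1805 CE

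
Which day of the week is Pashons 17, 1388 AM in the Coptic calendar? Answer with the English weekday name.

This is JDN 2331888 (22 May 1672 Gregorian).
JDN 2331888 mod 7 = 6, and JDN 0 was a Monday, so this is a Sunday.

Sunday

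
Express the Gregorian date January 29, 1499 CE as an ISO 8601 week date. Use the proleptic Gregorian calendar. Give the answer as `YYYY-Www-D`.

1499-W04-7

The weekday is Sunday (ISO weekday 7).
That Sunday belongs to ISO week 4 of ISO year 1499.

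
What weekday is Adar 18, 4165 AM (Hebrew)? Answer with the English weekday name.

This is JDN 1869049 (7 March 405 Gregorian).
JDN 1869049 mod 7 = 0, and JDN 0 was a Monday, so this is a Monday.

Monday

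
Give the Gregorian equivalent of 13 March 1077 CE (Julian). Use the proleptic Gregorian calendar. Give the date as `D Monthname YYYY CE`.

19 March 1077 CE

At this point the Julian calendar is 6 days behind the Gregorian.
13 March 1077 Julian + 6 days → 19 March 1077 Gregorian.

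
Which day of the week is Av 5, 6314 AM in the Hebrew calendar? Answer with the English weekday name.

Sunday

Equivalently 4 August 2554 Gregorian, JDN 2654105.
2654105 ≡ 6 (mod 7); counting from Monday = 0 gives Sunday.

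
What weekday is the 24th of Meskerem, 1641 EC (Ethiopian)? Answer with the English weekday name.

In the Gregorian calendar this is 1 October 1648 (JDN 2323254).
JDN 2323254 mod 7 = 3, and JDN 0 was a Monday, so this is a Thursday.

Thursday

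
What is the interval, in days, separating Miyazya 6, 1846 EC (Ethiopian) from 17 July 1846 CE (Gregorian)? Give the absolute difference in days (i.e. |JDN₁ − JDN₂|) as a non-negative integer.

JDN of the first date = 2398322.
JDN of the second date = 2395495.
|2395495 − 2398322| = 2827.

2827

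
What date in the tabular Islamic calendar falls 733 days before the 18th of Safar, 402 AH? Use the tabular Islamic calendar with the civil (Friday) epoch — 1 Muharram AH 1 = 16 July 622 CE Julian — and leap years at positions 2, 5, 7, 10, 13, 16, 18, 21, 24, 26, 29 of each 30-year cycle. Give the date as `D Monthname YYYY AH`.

The starting date is JDN 2090588; 2090588 − 733 = 2089855.
JDN 2089855 corresponds to 24 Muharram 400 AH.

24 Muharram 400 AH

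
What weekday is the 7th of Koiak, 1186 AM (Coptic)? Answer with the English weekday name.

Sunday

This is JDN 2257947 (12 December 1469 Gregorian).
2257947 ≡ 6 (mod 7); counting from Monday = 0 gives Sunday.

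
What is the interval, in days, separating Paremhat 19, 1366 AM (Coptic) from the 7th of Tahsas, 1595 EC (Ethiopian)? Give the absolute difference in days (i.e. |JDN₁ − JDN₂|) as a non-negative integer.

17269

JDN of the first date = 2323794.
JDN of the second date = 2306525.
|2306525 − 2323794| = 17269.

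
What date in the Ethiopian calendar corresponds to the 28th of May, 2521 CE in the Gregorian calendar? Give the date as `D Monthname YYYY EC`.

Julian Day Number of the source date = 2641984.
Converting JDN 2641984 to the Ethiopian calendar gives 16 Ginbot 2513 EC.

16 Ginbot 2513 EC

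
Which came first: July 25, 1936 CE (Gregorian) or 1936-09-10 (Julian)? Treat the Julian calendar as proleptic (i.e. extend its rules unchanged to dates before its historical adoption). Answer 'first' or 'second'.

first

The two dates have Julian Day Numbers 2428375 and 2428435 respectively.
Since 2428375 < 2428435, the first date comes first.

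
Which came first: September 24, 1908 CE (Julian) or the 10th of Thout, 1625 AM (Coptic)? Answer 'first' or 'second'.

second

First date → JDN 2418222; second date → JDN 2418205.
JDN 2418205 < JDN 2418222, so the second date is earlier.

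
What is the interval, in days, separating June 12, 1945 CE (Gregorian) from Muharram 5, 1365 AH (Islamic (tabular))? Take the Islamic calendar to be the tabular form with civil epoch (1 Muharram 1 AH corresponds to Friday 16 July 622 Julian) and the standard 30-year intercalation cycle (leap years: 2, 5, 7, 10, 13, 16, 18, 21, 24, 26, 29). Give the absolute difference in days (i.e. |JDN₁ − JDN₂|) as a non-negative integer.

181

JDN of the first date = 2431619.
JDN of the second date = 2431800.
|2431800 − 2431619| = 181.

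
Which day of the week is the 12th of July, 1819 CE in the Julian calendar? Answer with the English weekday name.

Saturday

In the Gregorian calendar this is 24 July 1819 (JDN 2385640).
2385640 ≡ 5 (mod 7); counting from Monday = 0 gives Saturday.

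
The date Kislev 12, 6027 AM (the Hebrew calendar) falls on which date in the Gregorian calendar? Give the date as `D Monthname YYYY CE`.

Both dates share Julian Day Number 2549044; in the Gregorian calendar that is 11 December 2266 CE.

11 December 2266 CE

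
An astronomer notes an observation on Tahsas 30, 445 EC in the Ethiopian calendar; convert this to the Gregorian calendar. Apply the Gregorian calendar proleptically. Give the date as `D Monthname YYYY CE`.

Both dates share Julian Day Number 1886511; in the Gregorian calendar that is 27 December 452 CE.

27 December 452 CE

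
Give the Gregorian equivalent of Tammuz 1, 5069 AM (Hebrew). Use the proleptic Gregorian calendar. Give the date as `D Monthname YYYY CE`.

Julian Day Number of the source date = 2199331.
Converting JDN 2199331 to the Gregorian calendar gives 18 June 1309 CE.

18 June 1309 CE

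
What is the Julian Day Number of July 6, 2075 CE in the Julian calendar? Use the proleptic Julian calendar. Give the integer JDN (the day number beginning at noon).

In the Gregorian calendar the same day is 19 July 2075.
JDN 2299161 is 15 October 1582 CE (Gregorian); the target day is +179977 days from there, so JDN = 2479138.

2479138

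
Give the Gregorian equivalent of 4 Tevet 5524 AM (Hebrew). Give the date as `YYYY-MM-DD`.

Julian Day Number of the source date = 2365326.
Converting JDN 2365326 to the Gregorian calendar gives 10 December 1763 CE.

1763-12-10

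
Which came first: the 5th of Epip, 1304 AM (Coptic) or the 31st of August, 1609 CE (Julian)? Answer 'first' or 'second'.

first

Converting both to JDN: 2301255 vs 2308988; the smaller is the first.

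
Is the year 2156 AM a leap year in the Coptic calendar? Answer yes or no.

no

2156 mod 4 = 0; in the Coptic calendar a year is leap when year mod 4 = 3, so it is a common year.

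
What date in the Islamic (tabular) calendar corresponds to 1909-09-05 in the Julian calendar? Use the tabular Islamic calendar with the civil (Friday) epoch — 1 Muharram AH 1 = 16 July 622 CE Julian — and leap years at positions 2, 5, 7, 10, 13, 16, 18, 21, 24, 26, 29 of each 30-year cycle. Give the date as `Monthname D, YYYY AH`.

Julian Day Number of the source date = 2418568.
Converting JDN 2418568 to the tabular Islamic calendar gives 3 Ramadan 1327 AH.

Ramadan 3, 1327 AH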